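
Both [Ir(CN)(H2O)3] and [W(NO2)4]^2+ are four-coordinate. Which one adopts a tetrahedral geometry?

For [Ir(CN)(H2O)3]: Ligand charges: each cyanide is −1; water is neutral. With an overall charge of 0 the iridium centre must be in the +1 oxidation state. Ir sits in group 9, so the d-electron count is 9 − 1 = 8. A 5d d⁸ ion has a large crystal-field splitting; square planar leaves the high-energy d_{x²−y²} orbital empty and maximises CFSE. → square planar.
For [W(NO2)4]^2+: Each nitro (N-bound nitrite) is −1; balancing the +2 overall charge requires W(VI). Group 6 minus oxidation state 6 gives a d⁰ configuration. A d⁰ ion has no crystal-field stabilisation preference between square planar and tetrahedral, so four ligands adopt the sterically favoured tetrahedral geometry. → tetrahedral.

[W(NO2)4]^2+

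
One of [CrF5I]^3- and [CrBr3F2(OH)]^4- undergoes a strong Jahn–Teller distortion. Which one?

[CrBr3F2(OH)]^4-

[CrF5I]^3-: Summing ligand charges against the −3 overall charge gives an oxidation state of +3 for chromium. Chromium is a group-6 element; Cr(III) is therefore d³. The d³ configuration leaves the e_g set evenly filled (or empty) — no strong Jahn–Teller driving force.
[CrBr3F2(OH)]^4-: Ligand charges: each bromide is −1; each fluoride is −1; each hydroxide is −1. With an overall charge of −4 the chromium centre must be in the +2 oxidation state. Group 6 minus oxidation state 2 gives a d⁴ configuration. Bromide, fluoride, and hydroxide are weak-field ligands for a first-row metal, so the complex is high-spin. The t₂g³e_g¹ (high-spin) configuration has an unevenly filled e_g set; the Jahn–Teller theorem predicts a tetragonal distortion (typically axial elongation) to lift the degeneracy.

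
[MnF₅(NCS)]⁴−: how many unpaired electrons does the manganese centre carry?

5 unpaired electrons

Ligand charges: each fluoride is −1; each isothiocyanate is −1. With an overall charge of −4 the manganese centre must be in the +2 oxidation state.
Manganese is a group-7 element; Mn(II) is therefore d⁵.
The spin state decides the count: Fluoride and isothiocyanate are weak-field ligands for a first-row metal, so the complex is high-spin.
An octahedral high-spin d⁵ ion is t₂g³e_g², giving 5 unpaired electrons.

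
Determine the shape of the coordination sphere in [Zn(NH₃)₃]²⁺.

trigonal planar

Ammonia is neutral; balancing the +2 overall charge requires Zn(II).
Zn sits in group 12, so the d-electron count is 12 − 2 = 10.
Coordination number: 3.
Three ligands around a d¹⁰ centre minimise repulsion in a trigonal-planar arrangement.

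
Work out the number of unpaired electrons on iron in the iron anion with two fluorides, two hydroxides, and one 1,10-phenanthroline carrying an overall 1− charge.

5

Ligand charges: each fluoride is −1; each hydroxide is −1; 1,10-phenanthroline is neutral. With an overall charge of −1 the iron centre must be in the +3 oxidation state.
Group 8 minus oxidation state 3 gives a d⁵ configuration.
Counting donor atoms: 2×fluoride (monodentate) → 2 donors; 2×hydroxide (monodentate) → 2 donors; 1×1,10-phenanthroline (bidentate) → 2 donors. Coordination number = 6.
The spin state decides the count: Fluoride and hydroxide are weak-field ligands for a first-row metal, so the complex is high-spin.
An octahedral high-spin d⁵ ion is t₂g³e_g², giving 5 unpaired electrons.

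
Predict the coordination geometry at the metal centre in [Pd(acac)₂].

square planar

Summing ligand charges against the 0 overall charge gives an oxidation state of +2 for palladium.
Palladium is a group-10 element; Pd(II) is therefore d⁸.
Counting donor atoms: 2×acetylacetonate (bidentate) → 4 donors. Coordination number = 4.
A 4d d⁸ ion has a large crystal-field splitting; square planar leaves the high-energy d_{x²−y²} orbital empty and maximises CFSE.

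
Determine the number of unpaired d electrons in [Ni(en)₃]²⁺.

Summing ligand charges against the +2 overall charge gives an oxidation state of +2 for nickel.
Nickel is a group-10 element; Ni(II) is therefore d⁸.
Counting donor atoms: 3×ethylenediamine (bidentate) → 6 donors. Coordination number = 6.
In an octahedral field the d⁸ configuration is t₂g⁶e_g² (only one arrangement possible), giving 2 unpaired electrons.

2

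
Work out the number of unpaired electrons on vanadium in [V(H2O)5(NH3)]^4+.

Water is neutral; ammonia is neutral; balancing the +4 overall charge requires V(IV).
Group 5 minus oxidation state 4 gives a d¹ configuration.
In an octahedral field the d¹ configuration is t₂g¹e_g⁰ (only one arrangement possible), giving 1 unpaired electron.

1 unpaired electron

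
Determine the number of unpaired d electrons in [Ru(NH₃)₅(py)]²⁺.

0 unpaired electrons

Summing ligand charges against the +2 overall charge gives an oxidation state of +2 for ruthenium.
Ru sits in group 8, so the d-electron count is 8 − 2 = 6.
The spin state decides the count: a 4d ion has a large Δₒ and is invariably low-spin.
An octahedral low-spin d⁶ ion is t₂g⁶e_g⁰, giving 0 unpaired electrons.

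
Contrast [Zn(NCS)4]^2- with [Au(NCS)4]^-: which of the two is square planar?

For [Zn(NCS)4]^2-: Each isothiocyanate is −1; balancing the −2 overall charge requires Zn(II). Zinc is a group-12 element; Zn(II) is therefore d¹⁰. A d¹⁰ ion has no crystal-field stabilisation preference between square planar and tetrahedral, so four ligands adopt the sterically favoured tetrahedral geometry. → tetrahedral.
For [Au(NCS)4]^-: Summing ligand charges against the −1 overall charge gives an oxidation state of +3 for gold. Au sits in group 11, so the d-electron count is 11 − 3 = 8. A 5d d⁸ ion has a large crystal-field splitting; square planar leaves the high-energy d_{x²−y²} orbital empty and maximises CFSE. → square planar.

[Au(NCS)4]^-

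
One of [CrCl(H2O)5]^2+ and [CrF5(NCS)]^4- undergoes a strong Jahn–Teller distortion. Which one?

[CrCl(H2O)5]^2+: Ligand charges: each chloride is −1; water is neutral. With an overall charge of +2 the chromium centre must be in the +3 oxidation state. Chromium is a group-6 element; Cr(III) is therefore d³. The d³ configuration leaves the e_g set evenly filled (or empty) — no strong Jahn–Teller driving force.
[CrF5(NCS)]^4-: Each fluoride is −1; each isothiocyanate is −1; balancing the −4 overall charge requires Cr(II). Group 6 minus oxidation state 2 gives a d⁴ configuration. Fluoride and isothiocyanate are weak-field ligands for a first-row metal, so the complex is high-spin. The t₂g³e_g¹ (high-spin) configuration has an unevenly filled e_g set; the Jahn–Teller theorem predicts a tetragonal distortion (typically axial elongation) to lift the degeneracy.

[CrF5(NCS)]^4-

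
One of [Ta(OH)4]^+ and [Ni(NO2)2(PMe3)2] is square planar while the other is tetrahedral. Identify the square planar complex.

For [Ta(OH)4]^+: Summing ligand charges against the +1 overall charge gives an oxidation state of +5 for tantalum. Ta sits in group 5, so the d-electron count is 5 − 5 = 0. A d⁰ ion has no crystal-field stabilisation preference between square planar and tetrahedral, so four ligands adopt the sterically favoured tetrahedral geometry. → tetrahedral.
For [Ni(NO2)2(PMe3)2]: Each nitro (N-bound nitrite) is −1; trimethylphosphine is neutral; balancing the 0 overall charge requires Ni(II). Group 10 minus oxidation state 2 gives a d⁸ configuration. Nitro (N-bound nitrite) and trimethylphosphine are strong-field ligands (high in the spectrochemical series). A 3d d⁸ ion with strong-field ligands gains enough CFSE to favour square planar over tetrahedral. → square planar.

[Ni(NO2)2(PMe3)2]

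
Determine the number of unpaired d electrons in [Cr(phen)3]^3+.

Summing ligand charges against the +3 overall charge gives an oxidation state of +3 for chromium.
Group 6 minus oxidation state 3 gives a d³ configuration.
Counting donor atoms: 3×1,10-phenanthroline (bidentate) → 6 donors. Coordination number = 6.
In an octahedral field the d³ configuration is t₂g³e_g⁰ (only one arrangement possible), giving 3 unpaired electrons.

3 unpaired electrons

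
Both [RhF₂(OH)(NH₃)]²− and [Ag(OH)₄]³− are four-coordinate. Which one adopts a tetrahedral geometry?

For [RhF₂(OH)(NH₃)]²−: Each fluoride is −1; each hydroxide is −1; ammonia is neutral; balancing the −2 overall charge requires Rh(I). Rh sits in group 9, so the d-electron count is 9 − 1 = 8. A 4d d⁸ ion has a large crystal-field splitting; square planar leaves the high-energy d_{x²−y²} orbital empty and maximises CFSE. → square planar.
For [Ag(OH)₄]³−: Each hydroxide is −1; balancing the −3 overall charge requires Ag(I). Silver is a group-11 element; Ag(I) is therefore d¹⁰. A d¹⁰ ion has no crystal-field stabilisation preference between square planar and tetrahedral, so four ligands adopt the sterically favoured tetrahedral geometry. → tetrahedral.

[Ag(OH)₄]³−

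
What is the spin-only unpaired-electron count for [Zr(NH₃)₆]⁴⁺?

Summing ligand charges against the +4 overall charge gives an oxidation state of +4 for zirconium.
Zr sits in group 4, so the d-electron count is 4 − 4 = 0.
In an octahedral field the d⁰ configuration is t₂g⁰e_g⁰, giving 0 unpaired electrons.

0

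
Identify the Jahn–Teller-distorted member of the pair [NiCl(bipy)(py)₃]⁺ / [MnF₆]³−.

[MnF₆]³−

[NiCl(bipy)(py)₃]⁺: Each chloride is −1; 2,2′-bipyridine is neutral; pyridine is neutral; balancing the +1 overall charge requires Ni(II). Group 10 minus oxidation state 2 gives a d⁸ configuration. The d⁸ configuration leaves the e_g set evenly filled (or empty) — no strong Jahn–Teller driving force.
[MnF₆]³−: Each fluoride is −1; balancing the −3 overall charge requires Mn(III). Mn sits in group 7, so the d-electron count is 7 − 3 = 4. Fluoride is a weak-field ligand for a first-row metal, so the complex is high-spin. The t₂g³e_g¹ (high-spin) configuration has an unevenly filled e_g set; the Jahn–Teller theorem predicts a tetragonal distortion (typically axial elongation) to lift the degeneracy.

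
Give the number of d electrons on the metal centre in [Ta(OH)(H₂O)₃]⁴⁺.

d0

Summing ligand charges against the +4 overall charge gives an oxidation state of +5 for tantalum.
Ta sits in group 5, so the d-electron count is 5 − 5 = 0.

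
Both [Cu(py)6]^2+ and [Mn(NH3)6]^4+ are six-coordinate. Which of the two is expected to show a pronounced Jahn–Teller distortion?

[Cu(py)6]^2+

[Cu(py)6]^2+: Ligand charges: pyridine is neutral. With an overall charge of +2 the copper centre must be in the +2 oxidation state. Group 11 minus oxidation state 2 gives a d⁹ configuration. The t₂g⁶e_g³ configuration has an unevenly filled e_g set; the Jahn–Teller theorem predicts a tetragonal distortion (typically axial elongation) to lift the degeneracy.
[Mn(NH3)6]^4+: Ammonia is neutral; balancing the +4 overall charge requires Mn(IV). Manganese is a group-7 element; Mn(IV) is therefore d³. The d³ configuration leaves the e_g set evenly filled (or empty) — no strong Jahn–Teller driving force.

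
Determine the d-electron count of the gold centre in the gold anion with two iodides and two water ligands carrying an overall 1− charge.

d¹⁰

Summing ligand charges against the −1 overall charge gives an oxidation state of +1 for gold.
Gold is a group-11 element; Au(I) is therefore d¹⁰.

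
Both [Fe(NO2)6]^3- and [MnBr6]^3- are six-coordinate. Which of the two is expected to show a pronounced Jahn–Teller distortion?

[Fe(NO2)6]^3-: Summing ligand charges against the −3 overall charge gives an oxidation state of +3 for iron. Iron is a group-8 element; Fe(III) is therefore d⁵. Nitro (N-bound nitrite) is a strong-field ligand (high in the spectrochemical series) for a first-row metal, so the complex is low-spin. The d⁵ configuration leaves the e_g set evenly filled (or empty) — no strong Jahn–Teller driving force.
[MnBr6]^3-: Ligand charges: each bromide is −1. With an overall charge of −3 the manganese centre must be in the +3 oxidation state. Group 7 minus oxidation state 3 gives a d⁴ configuration. Bromide is a weak-field ligand for a first-row metal, so the complex is high-spin. The t₂g³e_g¹ (high-spin) configuration has an unevenly filled e_g set; the Jahn–Teller theorem predicts a tetragonal distortion (typically axial elongation) to lift the degeneracy.

[MnBr6]^3-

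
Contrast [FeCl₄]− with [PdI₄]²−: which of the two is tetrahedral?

[FeCl₄]−

For [FeCl₄]−: Each chloride is −1; balancing the −1 overall charge requires Fe(III). Iron is a group-8 element; Fe(III) is therefore d⁵. A high-spin d⁵ ion has zero CFSE in either geometry, so four ligands adopt the sterically favoured tetrahedral geometry. → tetrahedral.
For [PdI₄]²−: Each iodide is −1; balancing the −2 overall charge requires Pd(II). Palladium is a group-10 element; Pd(II) is therefore d⁸. A 4d d⁸ ion has a large crystal-field splitting; square planar leaves the high-energy d_{x²−y²} orbital empty and maximises CFSE. → square planar.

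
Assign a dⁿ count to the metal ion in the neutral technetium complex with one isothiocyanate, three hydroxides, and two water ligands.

Each isothiocyanate is −1; each hydroxide is −1; water is neutral; balancing the 0 overall charge requires Tc(IV).
Tc sits in group 7, so the d-electron count is 7 − 4 = 3.

d³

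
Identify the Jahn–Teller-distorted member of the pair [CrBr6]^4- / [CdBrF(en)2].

[CrBr6]^4-: Ligand charges: each bromide is −1. With an overall charge of −4 the chromium centre must be in the +2 oxidation state. Cr sits in group 6, so the d-electron count is 6 − 2 = 4. Bromide is a weak-field ligand for a first-row metal, so the complex is high-spin. The t₂g³e_g¹ (high-spin) configuration has an unevenly filled e_g set; the Jahn–Teller theorem predicts a tetragonal distortion (typically axial elongation) to lift the degeneracy.
[CdBrF(en)2]: Summing ligand charges against the 0 overall charge gives an oxidation state of +2 for cadmium. Group 12 minus oxidation state 2 gives a d¹⁰ configuration. The d¹⁰ configuration leaves the e_g set evenly filled (or empty) — no strong Jahn–Teller driving force.

[CrBr6]^4-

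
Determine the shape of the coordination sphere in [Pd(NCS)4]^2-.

square planar

Ligand charges: each isothiocyanate is −1. With an overall charge of −2 the palladium centre must be in the +2 oxidation state.
Group 10 minus oxidation state 2 gives a d⁸ configuration.
Coordination number: 4.
A 4d d⁸ ion has a large crystal-field splitting; square planar leaves the high-energy d_{x²−y²} orbital empty and maximises CFSE.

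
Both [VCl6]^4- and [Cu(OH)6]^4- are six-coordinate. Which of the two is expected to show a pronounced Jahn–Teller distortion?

[Cu(OH)6]^4-

[VCl6]^4-: Summing ligand charges against the −4 overall charge gives an oxidation state of +2 for vanadium. Group 5 minus oxidation state 2 gives a d³ configuration. The d³ configuration leaves the e_g set evenly filled (or empty) — no strong Jahn–Teller driving force.
[Cu(OH)6]^4-: Summing ligand charges against the −4 overall charge gives an oxidation state of +2 for copper. Group 11 minus oxidation state 2 gives a d⁹ configuration. The t₂g⁶e_g³ configuration has an unevenly filled e_g set; the Jahn–Teller theorem predicts a tetragonal distortion (typically axial elongation) to lift the degeneracy.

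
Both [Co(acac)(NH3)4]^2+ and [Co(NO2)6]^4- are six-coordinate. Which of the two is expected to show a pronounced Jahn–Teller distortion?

[Co(acac)(NH3)4]^2+: Summing ligand charges against the +2 overall charge gives an oxidation state of +3 for cobalt. Cobalt is a group-9 element; Co(III) is therefore d⁶. Co(III) has an exceptionally large octahedral splitting and is low-spin with essentially every ligand except fluoride. The d⁶ configuration leaves the e_g set evenly filled (or empty) — no strong Jahn–Teller driving force.
[Co(NO2)6]^4-: Ligand charges: each nitro (N-bound nitrite) is −1. With an overall charge of −4 the cobalt centre must be in the +2 oxidation state. Cobalt is a group-9 element; Co(II) is therefore d⁷. Nitro (N-bound nitrite) is a strong-field ligand (high in the spectrochemical series) for a first-row metal, so the complex is low-spin. The t₂g⁶e_g¹ (low-spin) configuration has an unevenly filled e_g set; the Jahn–Teller theorem predicts a tetragonal distortion (typically axial elongation) to lift the degeneracy.

[Co(NO2)6]^4-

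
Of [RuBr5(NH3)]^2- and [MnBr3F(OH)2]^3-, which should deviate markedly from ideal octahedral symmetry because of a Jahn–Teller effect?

[MnBr3F(OH)2]^3-

[RuBr5(NH3)]^2-: Summing ligand charges against the −2 overall charge gives an oxidation state of +3 for ruthenium. Group 8 minus oxidation state 3 gives a d⁵ configuration. A 4d ion has a large Δₒ and is invariably low-spin. The d⁵ configuration leaves the e_g set evenly filled (or empty) — no strong Jahn–Teller driving force.
[MnBr3F(OH)2]^3-: Summing ligand charges against the −3 overall charge gives an oxidation state of +3 for manganese. Mn sits in group 7, so the d-electron count is 7 − 3 = 4. Bromide, fluoride, and hydroxide are weak-field ligands for a first-row metal, so the complex is high-spin. The t₂g³e_g¹ (high-spin) configuration has an unevenly filled e_g set; the Jahn–Teller theorem predicts a tetragonal distortion (typically axial elongation) to lift the degeneracy.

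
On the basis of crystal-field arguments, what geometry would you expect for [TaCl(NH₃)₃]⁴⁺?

Ligand charges: each chloride is −1; ammonia is neutral. With an overall charge of +4 the tantalum centre must be in the +5 oxidation state.
Tantalum is a group-5 element; Ta(V) is therefore d⁰.
Coordination number: 4.
A d⁰ ion has no crystal-field stabilisation preference between square planar and tetrahedral, so four ligands adopt the sterically favoured tetrahedral geometry.

tetrahedral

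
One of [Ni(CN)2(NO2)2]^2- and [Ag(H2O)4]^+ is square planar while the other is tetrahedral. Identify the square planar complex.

For [Ni(CN)2(NO2)2]^2-: Ligand charges: each cyanide is −1; each nitro (N-bound nitrite) is −1. With an overall charge of −2 the nickel centre must be in the +2 oxidation state. Group 10 minus oxidation state 2 gives a d⁸ configuration. Cyanide and nitro (N-bound nitrite) are strong-field ligands (high in the spectrochemical series). A 3d d⁸ ion with strong-field ligands gains enough CFSE to favour square planar over tetrahedral. → square planar.
For [Ag(H2O)4]^+: Summing ligand charges against the +1 overall charge gives an oxidation state of +1 for silver. Group 11 minus oxidation state 1 gives a d¹⁰ configuration. A d¹⁰ ion has no crystal-field stabilisation preference between square planar and tetrahedral, so four ligands adopt the sterically favoured tetrahedral geometry. → tetrahedral.

[Ni(CN)2(NO2)2]^2-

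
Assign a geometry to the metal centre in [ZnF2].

linear

Ligand charges: each fluoride is −1. With an overall charge of 0 the zinc centre must be in the +2 oxidation state.
Group 12 minus oxidation state 2 gives a d¹⁰ configuration.
With 2 monodentate ligands the coordination number is 2.
A d¹⁰ ion with only two ligands adopts a linear arrangement (sp hybridisation; no CFSE preference).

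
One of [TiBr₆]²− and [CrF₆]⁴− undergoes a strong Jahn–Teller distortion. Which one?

[TiBr₆]²−: Summing ligand charges against the −2 overall charge gives an oxidation state of +4 for titanium. Group 4 minus oxidation state 4 gives a d⁰ configuration. The d⁰ configuration leaves the e_g set evenly filled (or empty) — no strong Jahn–Teller driving force.
[CrF₆]⁴−: Summing ligand charges against the −4 overall charge gives an oxidation state of +2 for chromium. Cr sits in group 6, so the d-electron count is 6 − 2 = 4. Fluoride is a weak-field ligand for a first-row metal, so the complex is high-spin. The t₂g³e_g¹ (high-spin) configuration has an unevenly filled e_g set; the Jahn–Teller theorem predicts a tetragonal distortion (typically axial elongation) to lift the degeneracy.

[CrF₆]⁴−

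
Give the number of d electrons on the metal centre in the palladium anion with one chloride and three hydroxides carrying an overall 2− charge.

d⁸

Summing ligand charges against the −2 overall charge gives an oxidation state of +2 for palladium.
Pd sits in group 10, so the d-electron count is 10 − 2 = 8.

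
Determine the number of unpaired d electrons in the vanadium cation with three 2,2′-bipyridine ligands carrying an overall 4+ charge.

1

2,2′-bipyridine is neutral; balancing the +4 overall charge requires V(IV).
Group 5 minus oxidation state 4 gives a d¹ configuration.
Counting donor atoms: 3×2,2′-bipyridine (bidentate) → 6 donors. Coordination number = 6.
In an octahedral field the d¹ configuration is t₂g¹e_g⁰ (only one arrangement possible), giving 1 unpaired electron.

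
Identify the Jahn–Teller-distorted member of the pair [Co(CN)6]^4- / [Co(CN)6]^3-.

[Co(CN)6]^4-: Summing ligand charges against the −4 overall charge gives an oxidation state of +2 for cobalt. Group 9 minus oxidation state 2 gives a d⁷ configuration. Cyanide is a strong-field ligand (high in the spectrochemical series) for a first-row metal, so the complex is low-spin. The t₂g⁶e_g¹ (low-spin) configuration has an unevenly filled e_g set; the Jahn–Teller theorem predicts a tetragonal distortion (typically axial elongation) to lift the degeneracy.
[Co(CN)6]^3-: Each cyanide is −1; balancing the −3 overall charge requires Co(III). Co sits in group 9, so the d-electron count is 9 − 3 = 6. Co(III) has an exceptionally large octahedral splitting and is low-spin with essentially every ligand except fluoride. The d⁶ configuration leaves the e_g set evenly filled (or empty) — no strong Jahn–Teller driving force.

[Co(CN)6]^4-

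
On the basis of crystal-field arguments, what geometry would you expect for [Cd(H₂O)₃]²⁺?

Ligand charges: water is neutral. With an overall charge of +2 the cadmium centre must be in the +2 oxidation state.
Cd sits in group 12, so the d-electron count is 12 − 2 = 10.
With 3 monodentate ligands the coordination number is 3.
Three ligands around a d¹⁰ centre minimise repulsion in a trigonal-planar arrangement.

trigonal planar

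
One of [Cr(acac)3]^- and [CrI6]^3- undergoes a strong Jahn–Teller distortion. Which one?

[Cr(acac)3]^-: Each acetylacetonate is −1; balancing the −1 overall charge requires Cr(II). Group 6 minus oxidation state 2 gives a d⁴ configuration. Acetylacetonate is a weak-field ligand for a first-row metal, so the complex is high-spin. The t₂g³e_g¹ (high-spin) configuration has an unevenly filled e_g set; the Jahn–Teller theorem predicts a tetragonal distortion (typically axial elongation) to lift the degeneracy.
[CrI6]^3-: Summing ligand charges against the −3 overall charge gives an oxidation state of +3 for chromium. Chromium is a group-6 element; Cr(III) is therefore d³. The d³ configuration leaves the e_g set evenly filled (or empty) — no strong Jahn–Teller driving force.

[Cr(acac)3]^-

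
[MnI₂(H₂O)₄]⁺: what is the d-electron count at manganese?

d4

Ligand charges: each iodide is −1; water is neutral. With an overall charge of +1 the manganese centre must be in the +3 oxidation state.
Mn sits in group 7, so the d-electron count is 7 − 3 = 4.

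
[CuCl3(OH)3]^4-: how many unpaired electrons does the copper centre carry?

1 unpaired electron

Each chloride is −1; each hydroxide is −1; balancing the −4 overall charge requires Cu(II).
Copper is a group-11 element; Cu(II) is therefore d⁹.
In an octahedral field the d⁹ configuration is t₂g⁶e_g³ (only one arrangement possible), giving 1 unpaired electron.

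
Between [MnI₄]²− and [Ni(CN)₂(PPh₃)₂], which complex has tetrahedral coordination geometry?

[MnI₄]²−

For [MnI₄]²−: Ligand charges: each iodide is −1. With an overall charge of −2 the manganese centre must be in the +2 oxidation state. Manganese is a group-7 element; Mn(II) is therefore d⁵. A high-spin d⁵ ion has zero CFSE in either geometry, so four ligands adopt the sterically favoured tetrahedral geometry. → tetrahedral.
For [Ni(CN)₂(PPh₃)₂]: Summing ligand charges against the 0 overall charge gives an oxidation state of +2 for nickel. Ni sits in group 10, so the d-electron count is 10 − 2 = 8. Cyanide and triphenylphosphine are strong-field ligands (high in the spectrochemical series). A 3d d⁸ ion with strong-field ligands gains enough CFSE to favour square planar over tetrahedral. → square planar.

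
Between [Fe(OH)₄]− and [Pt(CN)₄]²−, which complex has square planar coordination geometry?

For [Fe(OH)₄]−: Each hydroxide is −1; balancing the −1 overall charge requires Fe(III). Fe sits in group 8, so the d-electron count is 8 − 3 = 5. A high-spin d⁵ ion has zero CFSE in either geometry, so four ligands adopt the sterically favoured tetrahedral geometry. → tetrahedral.
For [Pt(CN)₄]²−: Summing ligand charges against the −2 overall charge gives an oxidation state of +2 for platinum. Pt sits in group 10, so the d-electron count is 10 − 2 = 8. A 5d d⁸ ion has a large crystal-field splitting; square planar leaves the high-energy d_{x²−y²} orbital empty and maximises CFSE. → square planar.

[Pt(CN)₄]²−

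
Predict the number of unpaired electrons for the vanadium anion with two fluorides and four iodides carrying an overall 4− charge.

3 unpaired electrons

Each fluoride is −1; each iodide is −1; balancing the −4 overall charge requires V(II).
V sits in group 5, so the d-electron count is 5 − 2 = 3.
In an octahedral field the d³ configuration is t₂g³e_g⁰ (only one arrangement possible), giving 3 unpaired electrons.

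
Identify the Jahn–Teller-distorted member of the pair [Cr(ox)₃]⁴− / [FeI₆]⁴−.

[Cr(ox)₃]⁴−

[Cr(ox)₃]⁴−: Each oxalate is −2; balancing the −4 overall charge requires Cr(II). Group 6 minus oxidation state 2 gives a d⁴ configuration. Oxalate is a weak-field ligand for a first-row metal, so the complex is high-spin. The t₂g³e_g¹ (high-spin) configuration has an unevenly filled e_g set; the Jahn–Teller theorem predicts a tetragonal distortion (typically axial elongation) to lift the degeneracy.
[FeI₆]⁴−: Summing ligand charges against the −4 overall charge gives an oxidation state of +2 for iron. Fe sits in group 8, so the d-electron count is 8 − 2 = 6. Iodide is a weak-field ligand for a first-row metal, so the complex is high-spin. The d⁶ configuration leaves the e_g set evenly filled (or empty) — no strong Jahn–Teller driving force.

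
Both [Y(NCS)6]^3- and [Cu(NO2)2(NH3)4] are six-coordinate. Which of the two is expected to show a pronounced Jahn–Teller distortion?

[Y(NCS)6]^3-: Each isothiocyanate is −1; balancing the −3 overall charge requires Y(III). Group 3 minus oxidation state 3 gives a d⁰ configuration. The d⁰ configuration leaves the e_g set evenly filled (or empty) — no strong Jahn–Teller driving force.
[Cu(NO2)2(NH3)4]: Each nitro (N-bound nitrite) is −1; ammonia is neutral; balancing the 0 overall charge requires Cu(II). Group 11 minus oxidation state 2 gives a d⁹ configuration. The t₂g⁶e_g³ configuration has an unevenly filled e_g set; the Jahn–Teller theorem predicts a tetragonal distortion (typically axial elongation) to lift the degeneracy.

[Cu(NO2)2(NH3)4]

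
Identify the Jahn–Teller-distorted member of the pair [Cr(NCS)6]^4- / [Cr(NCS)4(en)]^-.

[Cr(NCS)6]^4-: Each isothiocyanate is −1; balancing the −4 overall charge requires Cr(II). Group 6 minus oxidation state 2 gives a d⁴ configuration. Isothiocyanate is a weak-field ligand for a first-row metal, so the complex is high-spin. The t₂g³e_g¹ (high-spin) configuration has an unevenly filled e_g set; the Jahn–Teller theorem predicts a tetragonal distortion (typically axial elongation) to lift the degeneracy.
[Cr(NCS)4(en)]^-: Ligand charges: each isothiocyanate is −1; ethylenediamine is neutral. With an overall charge of −1 the chromium centre must be in the +3 oxidation state. Chromium is a group-6 element; Cr(III) is therefore d³. The d³ configuration leaves the e_g set evenly filled (or empty) — no strong Jahn–Teller driving force.

[Cr(NCS)6]^4-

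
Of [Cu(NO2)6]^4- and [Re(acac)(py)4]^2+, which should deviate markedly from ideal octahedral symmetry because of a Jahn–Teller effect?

[Cu(NO2)6]^4-: Ligand charges: each nitro (N-bound nitrite) is −1. With an overall charge of −4 the copper centre must be in the +2 oxidation state. Cu sits in group 11, so the d-electron count is 11 − 2 = 9. The t₂g⁶e_g³ configuration has an unevenly filled e_g set; the Jahn–Teller theorem predicts a tetragonal distortion (typically axial elongation) to lift the degeneracy.
[Re(acac)(py)4]^2+: Summing ligand charges against the +2 overall charge gives an oxidation state of +3 for rhenium. Re sits in group 7, so the d-electron count is 7 − 3 = 4. A 5d ion has a large Δₒ and is invariably low-spin. The d⁴ configuration leaves the e_g set evenly filled (or empty) — no strong Jahn–Teller driving force.

[Cu(NO2)6]^4-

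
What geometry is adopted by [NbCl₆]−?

Each chloride is −1; balancing the −1 overall charge requires Nb(V).
Group 5 minus oxidation state 5 gives a d⁰ configuration.
Coordination number: 6.
Six donors around a single metal centre give an octahedral coordination sphere.

octahedral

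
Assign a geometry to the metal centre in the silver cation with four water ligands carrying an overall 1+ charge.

tetrahedral

Water is neutral; balancing the +1 overall charge requires Ag(I).
Silver is a group-11 element; Ag(I) is therefore d¹⁰.
With 4 monodentate ligands the coordination number is 4.
A d¹⁰ ion has no crystal-field stabilisation preference between square planar and tetrahedral, so four ligands adopt the sterically favoured tetrahedral geometry.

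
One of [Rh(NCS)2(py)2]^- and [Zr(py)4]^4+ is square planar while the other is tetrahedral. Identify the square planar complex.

[Rh(NCS)2(py)2]^-

For [Rh(NCS)2(py)2]^-: Ligand charges: each isothiocyanate is −1; pyridine is neutral. With an overall charge of −1 the rhodium centre must be in the +1 oxidation state. Rhodium is a group-9 element; Rh(I) is therefore d⁸. A 4d d⁸ ion has a large crystal-field splitting; square planar leaves the high-energy d_{x²−y²} orbital empty and maximises CFSE. → square planar.
For [Zr(py)4]^4+: Summing ligand charges against the +4 overall charge gives an oxidation state of +4 for zirconium. Group 4 minus oxidation state 4 gives a d⁰ configuration. A d⁰ ion has no crystal-field stabilisation preference between square planar and tetrahedral, so four ligands adopt the sterically favoured tetrahedral geometry. → tetrahedral.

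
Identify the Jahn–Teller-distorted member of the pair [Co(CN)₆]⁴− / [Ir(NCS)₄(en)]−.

[Co(CN)₆]⁴−

[Co(CN)₆]⁴−: Ligand charges: each cyanide is −1. With an overall charge of −4 the cobalt centre must be in the +2 oxidation state. Group 9 minus oxidation state 2 gives a d⁷ configuration. Cyanide is a strong-field ligand (high in the spectrochemical series) for a first-row metal, so the complex is low-spin. The t₂g⁶e_g¹ (low-spin) configuration has an unevenly filled e_g set; the Jahn–Teller theorem predicts a tetragonal distortion (typically axial elongation) to lift the degeneracy.
[Ir(NCS)₄(en)]−: Summing ligand charges against the −1 overall charge gives an oxidation state of +3 for iridium. Iridium is a group-9 element; Ir(III) is therefore d⁶. A 5d ion has a large Δₒ and is invariably low-spin. The d⁶ configuration leaves the e_g set evenly filled (or empty) — no strong Jahn–Teller driving force.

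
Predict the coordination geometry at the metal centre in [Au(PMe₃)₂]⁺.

Summing ligand charges against the +1 overall charge gives an oxidation state of +1 for gold.
Au sits in group 11, so the d-electron count is 11 − 1 = 10.
With 2 monodentate ligands the coordination number is 2.
A d¹⁰ ion with only two ligands adopts a linear arrangement (sp hybridisation; no CFSE preference).

linear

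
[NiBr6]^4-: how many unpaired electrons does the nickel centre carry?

2 unpaired electrons

Ligand charges: each bromide is −1. With an overall charge of −4 the nickel centre must be in the +2 oxidation state.
Nickel is a group-10 element; Ni(II) is therefore d⁸.
In an octahedral field the d⁸ configuration is t₂g⁶e_g² (only one arrangement possible), giving 2 unpaired electrons.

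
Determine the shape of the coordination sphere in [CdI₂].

Ligand charges: each iodide is −1. With an overall charge of 0 the cadmium centre must be in the +2 oxidation state.
Cd sits in group 12, so the d-electron count is 12 − 2 = 10.
With 2 monodentate ligands the coordination number is 2.
A d¹⁰ ion with only two ligands adopts a linear arrangement (sp hybridisation; no CFSE preference).

linear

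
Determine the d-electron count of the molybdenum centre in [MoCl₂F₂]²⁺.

d⁰

Ligand charges: each chloride is −1; each fluoride is −1. With an overall charge of +2 the molybdenum centre must be in the +6 oxidation state.
Molybdenum is a group-6 element; Mo(VI) is therefore d⁰.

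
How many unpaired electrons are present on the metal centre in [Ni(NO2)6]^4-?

2 unpaired electrons

Each nitro (N-bound nitrite) is −1; balancing the −4 overall charge requires Ni(II).
Group 10 minus oxidation state 2 gives a d⁸ configuration.
In an octahedral field the d⁸ configuration is t₂g⁶e_g² (only one arrangement possible), giving 2 unpaired electrons.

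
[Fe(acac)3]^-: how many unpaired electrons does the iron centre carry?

4 unpaired electrons

Each acetylacetonate is −1; balancing the −1 overall charge requires Fe(II).
Iron is a group-8 element; Fe(II) is therefore d⁶.
Counting donor atoms: 3×acetylacetonate (bidentate) → 6 donors. Coordination number = 6.
The spin state decides the count: Acetylacetonate is a weak-field ligand for a first-row metal, so the complex is high-spin.
An octahedral high-spin d⁶ ion is t₂g⁴e_g², giving 4 unpaired electrons.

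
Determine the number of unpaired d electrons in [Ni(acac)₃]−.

Each acetylacetonate is −1; balancing the −1 overall charge requires Ni(II).
Group 10 minus oxidation state 2 gives a d⁸ configuration.
Counting donor atoms: 3×acetylacetonate (bidentate) → 6 donors. Coordination number = 6.
In an octahedral field the d⁸ configuration is t₂g⁶e_g² (only one arrangement possible), giving 2 unpaired electrons.

2 unpaired electrons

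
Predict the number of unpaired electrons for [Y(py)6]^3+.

0

Ligand charges: pyridine is neutral. With an overall charge of +3 the yttrium centre must be in the +3 oxidation state.
Group 3 minus oxidation state 3 gives a d⁰ configuration.
In an octahedral field the d⁰ configuration is t₂g⁰e_g⁰, giving 0 unpaired electrons.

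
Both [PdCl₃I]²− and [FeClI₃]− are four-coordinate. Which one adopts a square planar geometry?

For [PdCl₃I]²−: Ligand charges: each chloride is −1; each iodide is −1. With an overall charge of −2 the palladium centre must be in the +2 oxidation state. Palladium is a group-10 element; Pd(II) is therefore d⁸. A 4d d⁸ ion has a large crystal-field splitting; square planar leaves the high-energy d_{x²−y²} orbital empty and maximises CFSE. → square planar.
For [FeClI₃]−: Each chloride is −1; each iodide is −1; balancing the −1 overall charge requires Fe(III). Fe sits in group 8, so the d-electron count is 8 − 3 = 5. A high-spin d⁵ ion has zero CFSE in either geometry, so four ligands adopt the sterically favoured tetrahedral geometry. → tetrahedral.

[PdCl₃I]²−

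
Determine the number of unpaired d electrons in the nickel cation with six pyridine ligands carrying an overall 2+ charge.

Ligand charges: pyridine is neutral. With an overall charge of +2 the nickel centre must be in the +2 oxidation state.
Group 10 minus oxidation state 2 gives a d⁸ configuration.
In an octahedral field the d⁸ configuration is t₂g⁶e_g² (only one arrangement possible), giving 2 unpaired electrons.

2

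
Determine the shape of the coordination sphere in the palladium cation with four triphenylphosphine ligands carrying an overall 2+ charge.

square planar

Summing ligand charges against the +2 overall charge gives an oxidation state of +2 for palladium.
Pd sits in group 10, so the d-electron count is 10 − 2 = 8.
Coordination number: 4.
A 4d d⁸ ion has a large crystal-field splitting; square planar leaves the high-energy d_{x²−y²} orbital empty and maximises CFSE.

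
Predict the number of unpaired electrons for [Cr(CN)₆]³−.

Ligand charges: each cyanide is −1. With an overall charge of −3 the chromium centre must be in the +3 oxidation state.
Chromium is a group-6 element; Cr(III) is therefore d³.
In an octahedral field the d³ configuration is t₂g³e_g⁰ (only one arrangement possible), giving 3 unpaired electrons.

3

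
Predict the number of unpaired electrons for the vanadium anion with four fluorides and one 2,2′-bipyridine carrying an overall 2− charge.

Each fluoride is −1; 2,2′-bipyridine is neutral; balancing the −2 overall charge requires V(II).
V sits in group 5, so the d-electron count is 5 − 2 = 3.
Counting donor atoms: 4×fluoride (monodentate) → 4 donors; 1×2,2′-bipyridine (bidentate) → 2 donors. Coordination number = 6.
In an octahedral field the d³ configuration is t₂g³e_g⁰ (only one arrangement possible), giving 3 unpaired electrons.

3 unpaired electrons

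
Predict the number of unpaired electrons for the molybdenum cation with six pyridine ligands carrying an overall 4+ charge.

Summing ligand charges against the +4 overall charge gives an oxidation state of +4 for molybdenum.
Mo sits in group 6, so the d-electron count is 6 − 4 = 2.
In an octahedral field the d² configuration is t₂g²e_g⁰ (only one arrangement possible), giving 2 unpaired electrons.

2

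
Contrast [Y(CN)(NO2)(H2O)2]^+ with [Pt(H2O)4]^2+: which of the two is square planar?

For [Y(CN)(NO2)(H2O)2]^+: Ligand charges: each cyanide is −1; each nitro (N-bound nitrite) is −1; water is neutral. With an overall charge of +1 the yttrium centre must be in the +3 oxidation state. Group 3 minus oxidation state 3 gives a d⁰ configuration. A d⁰ ion has no crystal-field stabilisation preference between square planar and tetrahedral, so four ligands adopt the sterically favoured tetrahedral geometry. → tetrahedral.
For [Pt(H2O)4]^2+: Water is neutral; balancing the +2 overall charge requires Pt(II). Platinum is a group-10 element; Pt(II) is therefore d⁸. A 5d d⁸ ion has a large crystal-field splitting; square planar leaves the high-energy d_{x²−y²} orbital empty and maximises CFSE. → square planar.

[Pt(H2O)4]^2+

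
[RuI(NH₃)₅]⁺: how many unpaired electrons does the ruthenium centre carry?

Each iodide is −1; ammonia is neutral; balancing the +1 overall charge requires Ru(II).
Ru sits in group 8, so the d-electron count is 8 − 2 = 6.
The spin state decides the count: a 4d ion has a large Δₒ and is invariably low-spin.
An octahedral low-spin d⁶ ion is t₂g⁶e_g⁰, giving 0 unpaired electrons.

0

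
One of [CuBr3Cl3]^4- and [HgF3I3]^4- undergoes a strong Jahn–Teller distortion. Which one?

[CuBr3Cl3]^4-

[CuBr3Cl3]^4-: Each bromide is −1; each chloride is −1; balancing the −4 overall charge requires Cu(II). Copper is a group-11 element; Cu(II) is therefore d⁹. The t₂g⁶e_g³ configuration has an unevenly filled e_g set; the Jahn–Teller theorem predicts a tetragonal distortion (typically axial elongation) to lift the degeneracy.
[HgF3I3]^4-: Summing ligand charges against the −4 overall charge gives an oxidation state of +2 for mercury. Group 12 minus oxidation state 2 gives a d¹⁰ configuration. The d¹⁰ configuration leaves the e_g set evenly filled (or empty) — no strong Jahn–Teller driving force.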